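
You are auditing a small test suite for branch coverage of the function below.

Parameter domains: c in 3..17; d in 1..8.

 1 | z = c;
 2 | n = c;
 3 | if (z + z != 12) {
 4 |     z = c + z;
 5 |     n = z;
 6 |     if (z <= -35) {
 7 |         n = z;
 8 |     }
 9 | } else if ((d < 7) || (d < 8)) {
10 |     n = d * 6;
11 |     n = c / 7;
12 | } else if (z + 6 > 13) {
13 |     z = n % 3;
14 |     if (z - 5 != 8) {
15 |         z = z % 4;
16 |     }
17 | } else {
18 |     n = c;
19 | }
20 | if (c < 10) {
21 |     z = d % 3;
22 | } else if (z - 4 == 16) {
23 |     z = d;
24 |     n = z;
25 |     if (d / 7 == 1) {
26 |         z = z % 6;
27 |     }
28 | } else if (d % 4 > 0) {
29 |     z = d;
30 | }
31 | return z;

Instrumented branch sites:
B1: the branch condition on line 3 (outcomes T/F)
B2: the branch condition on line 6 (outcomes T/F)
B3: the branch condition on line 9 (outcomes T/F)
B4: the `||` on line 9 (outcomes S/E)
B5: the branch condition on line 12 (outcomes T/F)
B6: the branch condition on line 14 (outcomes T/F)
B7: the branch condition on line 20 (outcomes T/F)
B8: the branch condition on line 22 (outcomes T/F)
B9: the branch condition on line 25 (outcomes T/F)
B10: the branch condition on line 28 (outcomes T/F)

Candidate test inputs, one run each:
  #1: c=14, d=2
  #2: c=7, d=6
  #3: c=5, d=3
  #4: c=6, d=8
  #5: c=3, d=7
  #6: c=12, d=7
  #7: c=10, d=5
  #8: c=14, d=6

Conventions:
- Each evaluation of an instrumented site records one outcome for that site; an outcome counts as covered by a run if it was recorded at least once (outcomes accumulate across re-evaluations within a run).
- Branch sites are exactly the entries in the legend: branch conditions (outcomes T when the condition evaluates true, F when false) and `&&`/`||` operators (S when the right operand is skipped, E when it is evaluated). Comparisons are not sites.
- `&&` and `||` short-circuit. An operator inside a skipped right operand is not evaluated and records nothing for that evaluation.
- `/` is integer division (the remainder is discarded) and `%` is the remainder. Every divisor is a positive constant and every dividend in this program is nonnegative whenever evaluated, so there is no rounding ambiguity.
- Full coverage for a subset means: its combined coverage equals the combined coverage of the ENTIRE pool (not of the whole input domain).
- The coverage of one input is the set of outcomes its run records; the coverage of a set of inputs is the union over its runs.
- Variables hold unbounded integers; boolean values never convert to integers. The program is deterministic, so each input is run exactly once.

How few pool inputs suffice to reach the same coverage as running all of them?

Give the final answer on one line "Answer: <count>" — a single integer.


test 1 (c=14, d=2) fires B1->T, B2->F, B7->F, B8->F, B10->T; hits B1=T, B2=F, B7=F, B8=F, B10=T
test 2 (c=7, d=6) fires B1->T, B2->F, B7->T; hits B1=T, B2=F, B7=T
test 3 (c=5, d=3) fires B1->T, B2->F, B7->T; hits B1=T, B2=F, B7=T
test 4 (c=6, d=8) fires B1->F, B4->E, B3->F, B5->F, B7->T; hits B1=F, B3=F, B4=E, B5=F, B7=T
test 5 (c=3, d=7) fires B1->T, B2->F, B7->T; hits B1=T, B2=F, B7=T
test 6 (c=12, d=7) fires B1->T, B2->F, B7->F, B8->F, B10->T; hits B1=T, B2=F, B7=F, B8=F, B10=T
test 7 (c=10, d=5) fires B1->T, B2->F, B7->F, B8->T, B9->F; hits B1=T, B2=F, B7=F, B8=T, B9=F
test 8 (c=14, d=6) fires B1->T, B2->F, B7->F, B8->F, B10->T; hits B1=T, B2=F, B7=F, B8=F, B10=T
the full pool covers 12 outcomes: B1=T, B1=F, B2=F, B3=F, B4=E, B5=F, B7=T, B7=F, B8=T, B8=F, B9=F, B10=T
checked all size-1 subsets: none covers 12 outcomes (max 5/12)
checked all size-2 subsets: none covers 12 outcomes (max 10/12)
at size 3, {1, 4, 7} reaches all 12 outcomes; every lexicographically earlier size-3 subset fails
Answer: 3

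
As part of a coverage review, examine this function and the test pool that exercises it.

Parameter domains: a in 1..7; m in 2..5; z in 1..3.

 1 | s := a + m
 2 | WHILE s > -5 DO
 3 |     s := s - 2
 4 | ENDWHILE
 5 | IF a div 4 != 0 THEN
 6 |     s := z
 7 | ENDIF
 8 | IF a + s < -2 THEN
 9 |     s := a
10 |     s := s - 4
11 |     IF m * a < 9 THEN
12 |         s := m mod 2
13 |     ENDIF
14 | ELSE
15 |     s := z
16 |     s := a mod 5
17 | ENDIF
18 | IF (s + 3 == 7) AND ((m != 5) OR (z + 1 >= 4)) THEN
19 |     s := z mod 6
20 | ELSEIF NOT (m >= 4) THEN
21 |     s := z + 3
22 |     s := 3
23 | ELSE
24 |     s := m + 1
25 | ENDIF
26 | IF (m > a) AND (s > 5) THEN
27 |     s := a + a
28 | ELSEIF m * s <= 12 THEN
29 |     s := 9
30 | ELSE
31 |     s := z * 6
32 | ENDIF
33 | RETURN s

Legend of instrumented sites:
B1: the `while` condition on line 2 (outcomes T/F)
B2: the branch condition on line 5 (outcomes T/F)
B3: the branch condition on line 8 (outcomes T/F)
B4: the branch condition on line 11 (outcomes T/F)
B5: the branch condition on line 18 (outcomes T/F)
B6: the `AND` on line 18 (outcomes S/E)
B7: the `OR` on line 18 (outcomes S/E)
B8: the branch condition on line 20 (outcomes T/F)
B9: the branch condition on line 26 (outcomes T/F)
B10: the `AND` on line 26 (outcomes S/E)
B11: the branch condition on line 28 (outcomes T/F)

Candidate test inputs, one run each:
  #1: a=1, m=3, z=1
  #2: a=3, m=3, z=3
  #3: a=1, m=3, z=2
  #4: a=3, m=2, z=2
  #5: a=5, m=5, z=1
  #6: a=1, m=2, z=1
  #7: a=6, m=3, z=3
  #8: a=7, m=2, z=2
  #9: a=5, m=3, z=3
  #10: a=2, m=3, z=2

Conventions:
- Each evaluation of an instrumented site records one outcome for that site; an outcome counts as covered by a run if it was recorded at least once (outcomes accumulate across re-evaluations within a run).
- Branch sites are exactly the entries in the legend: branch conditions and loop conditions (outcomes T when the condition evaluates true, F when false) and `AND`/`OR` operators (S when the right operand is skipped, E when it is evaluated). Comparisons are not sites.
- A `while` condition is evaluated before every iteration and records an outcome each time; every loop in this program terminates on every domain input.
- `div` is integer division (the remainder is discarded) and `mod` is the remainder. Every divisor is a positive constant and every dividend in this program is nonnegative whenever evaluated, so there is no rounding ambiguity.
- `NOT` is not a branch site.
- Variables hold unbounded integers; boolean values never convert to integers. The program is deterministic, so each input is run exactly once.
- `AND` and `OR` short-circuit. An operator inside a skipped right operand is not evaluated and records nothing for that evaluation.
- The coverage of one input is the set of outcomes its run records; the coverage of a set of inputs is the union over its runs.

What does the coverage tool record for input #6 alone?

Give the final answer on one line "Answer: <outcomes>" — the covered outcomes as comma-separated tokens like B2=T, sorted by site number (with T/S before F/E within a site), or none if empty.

Event log for input #6 (a=1, m=2, z=1):
  B1->T, B1->T, B1->T, B1->T, B1->F, B2->F, B3->T, B4->T, B6->S, B5->F
  B8->T, B10->E, B9->F, B11->T
collecting distinct outcomes: B1=T, B1=F, B2=F, B3=T, B4=T, B5=F, B6=S, B8=T, B9=F, B10=E, B11=T

Answer: B1=T, B1=F, B2=F, B3=T, B4=T, B5=F, B6=S, B8=T, B9=F, B10=E, B11=T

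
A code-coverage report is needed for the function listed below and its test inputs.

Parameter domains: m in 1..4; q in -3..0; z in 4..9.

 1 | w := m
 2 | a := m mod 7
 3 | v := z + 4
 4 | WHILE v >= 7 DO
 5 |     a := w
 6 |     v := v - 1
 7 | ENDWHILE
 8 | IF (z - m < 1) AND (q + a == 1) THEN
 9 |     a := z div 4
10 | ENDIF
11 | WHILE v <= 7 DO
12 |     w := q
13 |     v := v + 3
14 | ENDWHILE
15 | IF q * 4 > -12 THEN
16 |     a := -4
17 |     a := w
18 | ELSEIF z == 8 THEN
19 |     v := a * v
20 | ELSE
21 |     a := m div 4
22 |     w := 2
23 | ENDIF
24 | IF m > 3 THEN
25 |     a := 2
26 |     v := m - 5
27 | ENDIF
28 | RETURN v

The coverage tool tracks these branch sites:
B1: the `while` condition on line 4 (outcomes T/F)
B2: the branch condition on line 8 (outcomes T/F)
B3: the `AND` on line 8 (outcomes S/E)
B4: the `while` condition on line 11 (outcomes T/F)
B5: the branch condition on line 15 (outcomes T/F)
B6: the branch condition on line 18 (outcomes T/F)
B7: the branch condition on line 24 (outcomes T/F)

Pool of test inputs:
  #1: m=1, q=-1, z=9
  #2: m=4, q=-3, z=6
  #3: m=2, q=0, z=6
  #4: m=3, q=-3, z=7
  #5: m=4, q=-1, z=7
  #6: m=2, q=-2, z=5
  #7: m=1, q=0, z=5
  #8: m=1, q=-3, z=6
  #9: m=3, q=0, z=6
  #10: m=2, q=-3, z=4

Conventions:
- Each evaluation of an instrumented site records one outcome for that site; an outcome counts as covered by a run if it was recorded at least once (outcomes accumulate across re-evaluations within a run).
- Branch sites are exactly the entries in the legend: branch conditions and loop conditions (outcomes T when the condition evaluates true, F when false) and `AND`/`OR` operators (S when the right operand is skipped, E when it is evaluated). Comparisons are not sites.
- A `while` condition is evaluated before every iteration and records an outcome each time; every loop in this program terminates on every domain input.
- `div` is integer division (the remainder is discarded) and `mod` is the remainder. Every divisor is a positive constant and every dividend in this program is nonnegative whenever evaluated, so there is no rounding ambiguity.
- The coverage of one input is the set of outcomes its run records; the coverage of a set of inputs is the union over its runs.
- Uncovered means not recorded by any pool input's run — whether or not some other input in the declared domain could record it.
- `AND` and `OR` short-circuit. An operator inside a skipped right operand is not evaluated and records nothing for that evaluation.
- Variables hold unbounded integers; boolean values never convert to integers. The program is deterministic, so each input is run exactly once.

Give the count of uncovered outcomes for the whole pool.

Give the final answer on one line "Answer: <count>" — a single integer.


run #1 (m=1, q=-1, z=9) records B1=T, B1=F, B2=F, B3=S, B4=T, B4=F, B5=T, B7=F
run #2 (m=4, q=-3, z=6) records B1=T, B1=F, B2=F, B3=S, B4=T, B4=F, B5=F, B6=F, B7=T
run #3 (m=2, q=0, z=6) records B1=T, B1=F, B2=F, B3=S, B4=T, B4=F, B5=T, B7=F
run #4 (m=3, q=-3, z=7) records B1=T, B1=F, B2=F, B3=S, B4=T, B4=F, B5=F, B6=F, B7=F
run #5 (m=4, q=-1, z=7) records B1=T, B1=F, B2=F, B3=S, B4=T, B4=F, B5=T, B7=T
run #6 (m=2, q=-2, z=5) records B1=T, B1=F, B2=F, B3=S, B4=T, B4=F, B5=T, B7=F
run #7 (m=1, q=0, z=5) records B1=T, B1=F, B2=F, B3=S, B4=T, B4=F, B5=T, B7=F
run #8 (m=1, q=-3, z=6) records B1=T, B1=F, B2=F, B3=S, B4=T, B4=F, B5=F, B6=F, B7=F
run #9 (m=3, q=0, z=6) records B1=T, B1=F, B2=F, B3=S, B4=T, B4=F, B5=T, B7=F
run #10 (m=2, q=-3, z=4) records B1=T, B1=F, B2=F, B3=S, B4=T, B4=F, B5=F, B6=F, B7=F
union over the pool: B1=T, B1=F, B2=F, B3=S, B4=T, B4=F, B5=T, B5=F, B6=F, B7=T, B7=F
uncovered (3 of 14): B2=T, B3=E, B6=T
Answer: 3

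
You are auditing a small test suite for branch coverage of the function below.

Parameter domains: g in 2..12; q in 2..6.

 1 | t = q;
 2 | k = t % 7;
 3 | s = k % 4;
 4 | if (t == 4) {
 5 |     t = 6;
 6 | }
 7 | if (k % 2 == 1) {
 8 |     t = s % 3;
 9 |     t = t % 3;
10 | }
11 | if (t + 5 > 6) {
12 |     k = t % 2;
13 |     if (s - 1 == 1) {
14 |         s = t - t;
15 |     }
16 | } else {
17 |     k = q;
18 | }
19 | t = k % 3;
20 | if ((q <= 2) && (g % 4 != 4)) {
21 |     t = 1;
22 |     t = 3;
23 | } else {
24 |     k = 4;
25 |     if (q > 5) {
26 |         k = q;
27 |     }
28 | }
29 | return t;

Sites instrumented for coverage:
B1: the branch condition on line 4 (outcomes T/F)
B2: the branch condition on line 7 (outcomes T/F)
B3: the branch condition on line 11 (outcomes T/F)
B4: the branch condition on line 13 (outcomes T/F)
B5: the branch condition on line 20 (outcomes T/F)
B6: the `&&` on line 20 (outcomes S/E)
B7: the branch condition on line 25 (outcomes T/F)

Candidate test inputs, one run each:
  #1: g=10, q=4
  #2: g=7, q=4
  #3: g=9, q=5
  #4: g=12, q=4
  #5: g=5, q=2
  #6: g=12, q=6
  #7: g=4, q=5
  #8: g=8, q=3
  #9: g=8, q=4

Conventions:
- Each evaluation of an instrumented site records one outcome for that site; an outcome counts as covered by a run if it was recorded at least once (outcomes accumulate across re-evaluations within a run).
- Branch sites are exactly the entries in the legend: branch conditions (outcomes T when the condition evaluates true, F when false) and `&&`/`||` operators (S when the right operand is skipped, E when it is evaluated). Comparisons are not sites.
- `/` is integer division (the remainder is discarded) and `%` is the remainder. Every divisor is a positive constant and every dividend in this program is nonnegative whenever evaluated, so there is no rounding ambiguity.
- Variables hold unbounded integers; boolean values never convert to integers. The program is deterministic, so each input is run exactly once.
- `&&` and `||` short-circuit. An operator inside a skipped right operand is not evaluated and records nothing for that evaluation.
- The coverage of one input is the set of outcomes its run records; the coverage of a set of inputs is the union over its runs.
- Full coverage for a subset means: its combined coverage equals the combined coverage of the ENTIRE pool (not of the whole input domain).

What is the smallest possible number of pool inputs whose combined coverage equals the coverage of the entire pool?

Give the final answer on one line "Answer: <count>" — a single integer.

input #1 (g=10, q=4): events B1->T, B2->F, B3->T, B4->F, B6->S, B5->F, B7->F; covers B1=T, B2=F, B3=T, B4=F, B5=F, B6=S, B7=F
input #2 (g=7, q=4): events B1->T, B2->F, B3->T, B4->F, B6->S, B5->F, B7->F; covers B1=T, B2=F, B3=T, B4=F, B5=F, B6=S, B7=F
input #3 (g=9, q=5): events B1->F, B2->T, B3->F, B6->S, B5->F, B7->F; covers B1=F, B2=T, B3=F, B5=F, B6=S, B7=F
input #4 (g=12, q=4): events B1->T, B2->F, B3->T, B4->F, B6->S, B5->F, B7->F; covers B1=T, B2=F, B3=T, B4=F, B5=F, B6=S, B7=F
input #5 (g=5, q=2): events B1->F, B2->F, B3->T, B4->T, B6->E, B5->T; covers B1=F, B2=F, B3=T, B4=T, B5=T, B6=E
input #6 (g=12, q=6): events B1->F, B2->F, B3->T, B4->T, B6->S, B5->F, B7->T; covers B1=F, B2=F, B3=T, B4=T, B5=F, B6=S, B7=T
input #7 (g=4, q=5): events B1->F, B2->T, B3->F, B6->S, B5->F, B7->F; covers B1=F, B2=T, B3=F, B5=F, B6=S, B7=F
input #8 (g=8, q=3): events B1->F, B2->T, B3->F, B6->S, B5->F, B7->F; covers B1=F, B2=T, B3=F, B5=F, B6=S, B7=F
input #9 (g=8, q=4): events B1->T, B2->F, B3->T, B4->F, B6->S, B5->F, B7->F; covers B1=T, B2=F, B3=T, B4=F, B5=F, B6=S, B7=F
together the pool reaches 14 outcomes: B1=T, B1=F, B2=T, B2=F, B3=T, B3=F, B4=T, B4=F, B5=T, B5=F, B6=S, B6=E, B7=T, B7=F
every size-1 subset falls short of the 14 outcomes (best: 7/14)
every size-2 subset falls short of the 14 outcomes (best: 11/14)
every size-3 subset falls short of the 14 outcomes (best: 13/14)
size 4: inputs {1, 3, 5, 6} cover all 14 outcomes, and no lexicographically smaller subset of this size does

Answer: 4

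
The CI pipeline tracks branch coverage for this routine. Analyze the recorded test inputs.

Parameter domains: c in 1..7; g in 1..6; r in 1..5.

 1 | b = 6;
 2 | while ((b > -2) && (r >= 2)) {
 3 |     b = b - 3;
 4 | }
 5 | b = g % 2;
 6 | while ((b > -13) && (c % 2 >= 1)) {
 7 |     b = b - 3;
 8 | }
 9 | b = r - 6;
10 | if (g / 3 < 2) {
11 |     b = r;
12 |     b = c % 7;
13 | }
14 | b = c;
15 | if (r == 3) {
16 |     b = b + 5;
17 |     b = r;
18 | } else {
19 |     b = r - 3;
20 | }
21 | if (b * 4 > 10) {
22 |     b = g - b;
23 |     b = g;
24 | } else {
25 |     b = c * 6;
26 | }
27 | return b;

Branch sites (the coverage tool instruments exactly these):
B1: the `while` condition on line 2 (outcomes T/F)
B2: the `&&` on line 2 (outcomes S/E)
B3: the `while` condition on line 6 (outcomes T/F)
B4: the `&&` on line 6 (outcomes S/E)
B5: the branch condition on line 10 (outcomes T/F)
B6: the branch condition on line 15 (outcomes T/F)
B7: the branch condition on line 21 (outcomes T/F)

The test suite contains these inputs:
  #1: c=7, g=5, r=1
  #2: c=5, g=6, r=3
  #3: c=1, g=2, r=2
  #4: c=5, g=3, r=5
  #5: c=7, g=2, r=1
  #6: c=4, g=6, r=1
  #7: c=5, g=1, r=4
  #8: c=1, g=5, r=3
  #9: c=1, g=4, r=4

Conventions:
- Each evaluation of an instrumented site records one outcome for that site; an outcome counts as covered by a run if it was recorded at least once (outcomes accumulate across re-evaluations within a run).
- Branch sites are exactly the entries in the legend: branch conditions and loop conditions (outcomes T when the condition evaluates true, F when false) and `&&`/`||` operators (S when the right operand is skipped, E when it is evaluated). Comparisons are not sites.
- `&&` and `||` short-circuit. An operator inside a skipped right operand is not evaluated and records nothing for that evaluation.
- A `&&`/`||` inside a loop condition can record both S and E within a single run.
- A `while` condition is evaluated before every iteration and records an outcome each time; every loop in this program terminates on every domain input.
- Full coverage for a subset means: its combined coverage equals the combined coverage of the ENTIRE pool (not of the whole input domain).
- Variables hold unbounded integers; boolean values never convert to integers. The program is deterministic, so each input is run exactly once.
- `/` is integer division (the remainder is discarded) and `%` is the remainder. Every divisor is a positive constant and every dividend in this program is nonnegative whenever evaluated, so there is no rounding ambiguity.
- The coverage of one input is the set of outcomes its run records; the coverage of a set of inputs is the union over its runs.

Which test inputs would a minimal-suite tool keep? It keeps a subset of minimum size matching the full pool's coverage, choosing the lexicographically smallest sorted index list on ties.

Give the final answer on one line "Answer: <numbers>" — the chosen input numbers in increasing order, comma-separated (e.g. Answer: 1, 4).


#1 (c=7, g=5, r=1) -> B2->E, B1->F, B4->E, B3->T, B4->E, B3->T, B4->E, B3->T, B4->E, B3->T, B4->E, B3->T, B4->S, B3->F, ...; covered: B1=F, B2=E, B3=T, B3=F, B4=S, B4=E, B5=T, B6=F, B7=F
#2 (c=5, g=6, r=3) -> B2->E, B1->T, B2->E, B1->T, B2->E, B1->T, B2->S, B1->F, B4->E, B3->T, B4->E, B3->T, B4->E, B3->T, ...; covered: B1=T, B1=F, B2=S, B2=E, B3=T, B3=F, B4=S, B4=E, B5=F, B6=T, B7=T
#3 (c=1, g=2, r=2) -> B2->E, B1->T, B2->E, B1->T, B2->E, B1->T, B2->S, B1->F, B4->E, B3->T, B4->E, B3->T, B4->E, B3->T, ...; covered: B1=T, B1=F, B2=S, B2=E, B3=T, B3=F, B4=S, B4=E, B5=T, B6=F, B7=F
#4 (c=5, g=3, r=5) -> B2->E, B1->T, B2->E, B1->T, B2->E, B1->T, B2->S, B1->F, B4->E, B3->T, B4->E, B3->T, B4->E, B3->T, ...; covered: B1=T, B1=F, B2=S, B2=E, B3=T, B3=F, B4=S, B4=E, B5=T, B6=F, B7=F
#5 (c=7, g=2, r=1) -> B2->E, B1->F, B4->E, B3->T, B4->E, B3->T, B4->E, B3->T, B4->E, B3->T, B4->E, B3->T, B4->S, B3->F, ...; covered: B1=F, B2=E, B3=T, B3=F, B4=S, B4=E, B5=T, B6=F, B7=F
#6 (c=4, g=6, r=1) -> B2->E, B1->F, B4->E, B3->F, B5->F, B6->F, B7->F; covered: B1=F, B2=E, B3=F, B4=E, B5=F, B6=F, B7=F
#7 (c=5, g=1, r=4) -> B2->E, B1->T, B2->E, B1->T, B2->E, B1->T, B2->S, B1->F, B4->E, B3->T, B4->E, B3->T, B4->E, B3->T, ...; covered: B1=T, B1=F, B2=S, B2=E, B3=T, B3=F, B4=S, B4=E, B5=T, B6=F, B7=F
#8 (c=1, g=5, r=3) -> B2->E, B1->T, B2->E, B1->T, B2->E, B1->T, B2->S, B1->F, B4->E, B3->T, B4->E, B3->T, B4->E, B3->T, ...; covered: B1=T, B1=F, B2=S, B2=E, B3=T, B3=F, B4=S, B4=E, B5=T, B6=T, B7=T
#9 (c=1, g=4, r=4) -> B2->E, B1->T, B2->E, B1->T, B2->E, B1->T, B2->S, B1->F, B4->E, B3->T, B4->E, B3->T, B4->E, B3->T, ...; covered: B1=T, B1=F, B2=S, B2=E, B3=T, B3=F, B4=S, B4=E, B5=T, B6=F, B7=F
union over all inputs: B1=T, B1=F, B2=S, B2=E, B3=T, B3=F, B4=S, B4=E, B5=T, B5=F, B6=T, B6=F, B7=T, B7=F (14 outcomes)
checked all size-1 subsets: none covers 14 outcomes (max 11/14)
size 2: inputs {1, 2} cover all 14 outcomes, and no lexicographically smaller subset of this size does
Answer: 1, 2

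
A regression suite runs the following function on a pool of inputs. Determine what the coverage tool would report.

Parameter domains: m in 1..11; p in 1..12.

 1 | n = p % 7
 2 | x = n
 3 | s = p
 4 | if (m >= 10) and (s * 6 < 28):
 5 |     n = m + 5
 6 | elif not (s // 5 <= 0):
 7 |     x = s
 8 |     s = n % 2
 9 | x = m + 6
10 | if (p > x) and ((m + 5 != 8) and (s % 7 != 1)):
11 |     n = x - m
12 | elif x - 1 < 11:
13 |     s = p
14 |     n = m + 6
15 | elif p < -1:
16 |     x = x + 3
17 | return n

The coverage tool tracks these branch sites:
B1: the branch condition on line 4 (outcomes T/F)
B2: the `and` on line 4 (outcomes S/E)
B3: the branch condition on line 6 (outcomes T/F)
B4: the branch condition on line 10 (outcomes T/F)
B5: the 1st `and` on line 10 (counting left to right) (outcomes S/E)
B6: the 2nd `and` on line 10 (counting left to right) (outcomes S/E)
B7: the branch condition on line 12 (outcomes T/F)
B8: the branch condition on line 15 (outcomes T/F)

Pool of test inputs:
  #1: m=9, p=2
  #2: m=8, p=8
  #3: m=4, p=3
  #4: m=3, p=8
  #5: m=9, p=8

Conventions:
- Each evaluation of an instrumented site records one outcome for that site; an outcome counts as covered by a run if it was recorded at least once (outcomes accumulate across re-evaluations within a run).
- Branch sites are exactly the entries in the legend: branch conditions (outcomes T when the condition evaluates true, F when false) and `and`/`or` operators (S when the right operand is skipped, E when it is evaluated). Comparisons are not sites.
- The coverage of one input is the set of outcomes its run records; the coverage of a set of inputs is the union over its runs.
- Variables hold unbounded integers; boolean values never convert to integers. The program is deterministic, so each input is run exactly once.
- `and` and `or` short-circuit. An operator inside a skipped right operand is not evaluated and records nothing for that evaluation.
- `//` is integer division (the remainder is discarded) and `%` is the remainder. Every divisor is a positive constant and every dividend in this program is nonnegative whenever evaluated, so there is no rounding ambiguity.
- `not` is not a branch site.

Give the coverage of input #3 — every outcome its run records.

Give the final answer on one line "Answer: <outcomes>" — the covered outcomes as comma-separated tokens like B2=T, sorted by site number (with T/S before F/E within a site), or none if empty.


Tracing the run of input #3 (m=4, p=3):
  B2->S, B1->F, B3->F, B5->S, B4->F, B7->T
collecting distinct outcomes: B1=F, B2=S, B3=F, B4=F, B5=S, B7=T
Answer: B1=F, B2=S, B3=F, B4=F, B5=S, B7=T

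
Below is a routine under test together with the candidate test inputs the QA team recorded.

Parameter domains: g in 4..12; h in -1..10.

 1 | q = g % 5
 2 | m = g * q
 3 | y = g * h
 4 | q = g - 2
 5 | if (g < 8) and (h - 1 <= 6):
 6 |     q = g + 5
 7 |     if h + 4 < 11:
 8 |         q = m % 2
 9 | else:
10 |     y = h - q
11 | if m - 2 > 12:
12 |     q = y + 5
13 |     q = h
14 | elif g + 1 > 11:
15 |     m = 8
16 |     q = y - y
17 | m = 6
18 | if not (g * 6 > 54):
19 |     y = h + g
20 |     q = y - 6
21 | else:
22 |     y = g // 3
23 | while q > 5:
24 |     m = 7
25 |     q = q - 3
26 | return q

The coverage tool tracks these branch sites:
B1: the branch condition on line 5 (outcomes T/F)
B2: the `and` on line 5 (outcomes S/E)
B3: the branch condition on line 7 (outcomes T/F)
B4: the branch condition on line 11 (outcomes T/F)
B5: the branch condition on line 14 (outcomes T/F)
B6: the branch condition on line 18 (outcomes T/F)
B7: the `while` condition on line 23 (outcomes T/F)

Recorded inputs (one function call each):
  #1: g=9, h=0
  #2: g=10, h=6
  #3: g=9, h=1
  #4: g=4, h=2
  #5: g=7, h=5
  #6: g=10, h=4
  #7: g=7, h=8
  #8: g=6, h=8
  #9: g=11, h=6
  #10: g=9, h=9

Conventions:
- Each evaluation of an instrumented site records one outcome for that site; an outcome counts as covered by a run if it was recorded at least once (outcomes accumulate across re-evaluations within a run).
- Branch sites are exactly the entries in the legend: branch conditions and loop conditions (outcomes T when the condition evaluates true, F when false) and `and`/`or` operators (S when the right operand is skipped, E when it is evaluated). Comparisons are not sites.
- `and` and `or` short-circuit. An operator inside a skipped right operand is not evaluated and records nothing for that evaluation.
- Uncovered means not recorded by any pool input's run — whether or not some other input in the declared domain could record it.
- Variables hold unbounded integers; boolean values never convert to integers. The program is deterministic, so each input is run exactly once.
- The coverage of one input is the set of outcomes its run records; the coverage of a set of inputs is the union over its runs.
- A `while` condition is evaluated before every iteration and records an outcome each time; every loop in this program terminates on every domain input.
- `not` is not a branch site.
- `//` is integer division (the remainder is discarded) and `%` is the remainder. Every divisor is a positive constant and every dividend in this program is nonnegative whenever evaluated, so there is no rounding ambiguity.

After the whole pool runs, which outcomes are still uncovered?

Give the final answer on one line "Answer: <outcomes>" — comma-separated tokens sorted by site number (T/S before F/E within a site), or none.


input #1 (g=9, h=0): events B2->S, B1->F, B4->T, B6->T, B7->F; covers B1=F, B2=S, B4=T, B6=T, B7=F
input #2 (g=10, h=6): events B2->S, B1->F, B4->F, B5->F, B6->F, B7->T, B7->F; covers B1=F, B2=S, B4=F, B5=F, B6=F, B7=T, B7=F
input #3 (g=9, h=1): events B2->S, B1->F, B4->T, B6->T, B7->F; covers B1=F, B2=S, B4=T, B6=T, B7=F
input #4 (g=4, h=2): events B2->E, B1->T, B3->T, B4->T, B6->T, B7->F; covers B1=T, B2=E, B3=T, B4=T, B6=T, B7=F
input #5 (g=7, h=5): events B2->E, B1->T, B3->T, B4->F, B5->F, B6->T, B7->T, B7->F; covers B1=T, B2=E, B3=T, B4=F, B5=F, B6=T, B7=T, B7=F
input #6 (g=10, h=4): events B2->S, B1->F, B4->F, B5->F, B6->F, B7->T, B7->F; covers B1=F, B2=S, B4=F, B5=F, B6=F, B7=T, B7=F
input #7 (g=7, h=8): events B2->E, B1->F, B4->F, B5->F, B6->T, B7->T, B7->T, B7->F; covers B1=F, B2=E, B4=F, B5=F, B6=T, B7=T, B7=F
input #8 (g=6, h=8): events B2->E, B1->F, B4->F, B5->F, B6->T, B7->T, B7->F; covers B1=F, B2=E, B4=F, B5=F, B6=T, B7=T, B7=F
input #9 (g=11, h=6): events B2->S, B1->F, B4->F, B5->T, B6->F, B7->F; covers B1=F, B2=S, B4=F, B5=T, B6=F, B7=F
input #10 (g=9, h=9): events B2->S, B1->F, B4->T, B6->T, B7->T, B7->T, B7->T, B7->F; covers B1=F, B2=S, B4=T, B6=T, B7=T, B7=F
union over the pool: B1=T, B1=F, B2=S, B2=E, B3=T, B4=T, B4=F, B5=T, B5=F, B6=T, B6=F, B7=T, B7=F
uncovered (1 of 14): B3=F
Answer: B3=F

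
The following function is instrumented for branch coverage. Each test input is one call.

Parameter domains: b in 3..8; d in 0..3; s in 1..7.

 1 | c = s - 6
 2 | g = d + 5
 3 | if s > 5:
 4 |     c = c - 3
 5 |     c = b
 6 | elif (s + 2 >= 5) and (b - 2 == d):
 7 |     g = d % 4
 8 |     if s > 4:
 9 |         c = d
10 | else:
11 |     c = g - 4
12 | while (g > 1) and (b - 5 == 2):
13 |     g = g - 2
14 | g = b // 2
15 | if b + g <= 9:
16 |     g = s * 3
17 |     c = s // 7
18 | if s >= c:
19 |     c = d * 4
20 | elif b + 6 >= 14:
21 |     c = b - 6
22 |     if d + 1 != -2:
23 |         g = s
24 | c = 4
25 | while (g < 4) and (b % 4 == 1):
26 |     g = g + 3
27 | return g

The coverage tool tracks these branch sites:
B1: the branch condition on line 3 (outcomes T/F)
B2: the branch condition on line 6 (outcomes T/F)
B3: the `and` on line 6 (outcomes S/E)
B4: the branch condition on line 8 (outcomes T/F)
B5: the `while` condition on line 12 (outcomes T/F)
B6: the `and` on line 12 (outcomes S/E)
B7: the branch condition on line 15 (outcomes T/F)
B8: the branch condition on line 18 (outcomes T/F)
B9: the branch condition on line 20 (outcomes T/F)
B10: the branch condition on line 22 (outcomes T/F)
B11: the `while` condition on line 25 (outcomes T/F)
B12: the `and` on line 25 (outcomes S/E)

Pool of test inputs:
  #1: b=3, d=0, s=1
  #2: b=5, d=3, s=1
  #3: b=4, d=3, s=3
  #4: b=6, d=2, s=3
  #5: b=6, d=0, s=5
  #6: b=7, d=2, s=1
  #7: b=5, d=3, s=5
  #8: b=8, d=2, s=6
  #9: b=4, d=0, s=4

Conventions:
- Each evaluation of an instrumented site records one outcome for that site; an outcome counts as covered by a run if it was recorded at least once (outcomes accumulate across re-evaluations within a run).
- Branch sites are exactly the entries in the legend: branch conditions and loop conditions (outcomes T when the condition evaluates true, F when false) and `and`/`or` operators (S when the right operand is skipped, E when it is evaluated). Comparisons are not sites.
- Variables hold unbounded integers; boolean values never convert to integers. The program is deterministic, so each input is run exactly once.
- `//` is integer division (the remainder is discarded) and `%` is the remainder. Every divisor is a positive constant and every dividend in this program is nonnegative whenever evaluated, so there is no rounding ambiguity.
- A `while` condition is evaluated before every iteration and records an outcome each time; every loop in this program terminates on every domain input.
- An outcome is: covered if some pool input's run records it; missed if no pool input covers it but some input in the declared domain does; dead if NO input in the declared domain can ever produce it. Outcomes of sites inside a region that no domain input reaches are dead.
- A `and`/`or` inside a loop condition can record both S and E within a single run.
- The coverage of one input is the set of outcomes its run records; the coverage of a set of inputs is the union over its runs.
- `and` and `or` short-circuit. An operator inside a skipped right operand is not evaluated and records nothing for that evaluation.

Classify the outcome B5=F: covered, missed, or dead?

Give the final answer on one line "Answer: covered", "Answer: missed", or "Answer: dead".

B5=F is recorded by pool input(s) 1, 2, 3, 4, 5, 6, 7, 8, 9 -> covered

Answer: covered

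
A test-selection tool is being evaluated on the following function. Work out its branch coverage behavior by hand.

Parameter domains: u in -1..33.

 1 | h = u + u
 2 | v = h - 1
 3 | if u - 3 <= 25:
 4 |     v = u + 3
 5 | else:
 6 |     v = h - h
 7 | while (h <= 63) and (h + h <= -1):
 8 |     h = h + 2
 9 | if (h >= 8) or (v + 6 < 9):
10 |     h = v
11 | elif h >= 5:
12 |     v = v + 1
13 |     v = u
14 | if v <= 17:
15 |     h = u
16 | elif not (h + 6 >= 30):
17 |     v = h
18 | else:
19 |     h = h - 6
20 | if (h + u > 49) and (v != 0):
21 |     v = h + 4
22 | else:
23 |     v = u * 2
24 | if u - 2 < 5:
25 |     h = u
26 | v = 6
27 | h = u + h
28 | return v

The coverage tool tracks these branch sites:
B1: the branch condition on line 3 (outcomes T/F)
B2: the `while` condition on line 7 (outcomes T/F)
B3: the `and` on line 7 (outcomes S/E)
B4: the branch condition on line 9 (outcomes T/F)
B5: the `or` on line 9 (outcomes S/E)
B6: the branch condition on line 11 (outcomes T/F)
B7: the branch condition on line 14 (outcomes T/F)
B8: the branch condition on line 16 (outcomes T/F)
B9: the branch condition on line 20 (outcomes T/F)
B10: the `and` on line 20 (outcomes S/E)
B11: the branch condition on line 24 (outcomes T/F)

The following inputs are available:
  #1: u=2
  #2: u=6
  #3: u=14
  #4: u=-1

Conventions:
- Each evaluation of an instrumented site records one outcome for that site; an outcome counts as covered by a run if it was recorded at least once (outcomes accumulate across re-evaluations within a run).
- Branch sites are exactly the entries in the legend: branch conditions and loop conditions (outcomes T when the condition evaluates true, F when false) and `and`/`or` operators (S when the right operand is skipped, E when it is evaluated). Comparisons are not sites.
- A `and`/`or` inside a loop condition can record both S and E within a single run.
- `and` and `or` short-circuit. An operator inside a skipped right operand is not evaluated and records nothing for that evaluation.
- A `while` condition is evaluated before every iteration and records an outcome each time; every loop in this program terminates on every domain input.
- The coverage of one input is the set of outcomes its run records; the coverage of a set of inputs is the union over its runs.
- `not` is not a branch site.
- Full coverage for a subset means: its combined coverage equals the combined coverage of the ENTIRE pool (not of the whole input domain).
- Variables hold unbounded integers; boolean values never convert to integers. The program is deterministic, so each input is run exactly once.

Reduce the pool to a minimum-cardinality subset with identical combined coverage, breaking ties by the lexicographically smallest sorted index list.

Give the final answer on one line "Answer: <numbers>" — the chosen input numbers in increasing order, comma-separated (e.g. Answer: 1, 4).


input #1 (u=2): covers B1=T, B2=F, B3=E, B4=F, B5=E, B6=F, B7=T, B9=F, B10=S, B11=T
input #2 (u=6): covers B1=T, B2=F, B3=E, B4=T, B5=S, B7=T, B9=F, B10=S, B11=T
input #3 (u=14): covers B1=T, B2=F, B3=E, B4=T, B5=S, B7=T, B9=F, B10=S, B11=F
input #4 (u=-1): covers B1=T, B2=T, B2=F, B3=E, B4=T, B5=E, B7=T, B9=F, B10=S, B11=T
together the pool reaches 14 outcomes: B1=T, B2=T, B2=F, B3=E, B4=T, B4=F, B5=S, B5=E, B6=F, B7=T, B9=F, B10=S, B11=T, B11=F
size 1 is not enough: best union over all size-1 subsets is 10/14
size 2 is not enough: best union over all size-2 subsets is 13/14
size 3: inputs {1, 3, 4} cover all 14 outcomes, and no lexicographically smaller subset of this size does
Answer: 1, 3, 4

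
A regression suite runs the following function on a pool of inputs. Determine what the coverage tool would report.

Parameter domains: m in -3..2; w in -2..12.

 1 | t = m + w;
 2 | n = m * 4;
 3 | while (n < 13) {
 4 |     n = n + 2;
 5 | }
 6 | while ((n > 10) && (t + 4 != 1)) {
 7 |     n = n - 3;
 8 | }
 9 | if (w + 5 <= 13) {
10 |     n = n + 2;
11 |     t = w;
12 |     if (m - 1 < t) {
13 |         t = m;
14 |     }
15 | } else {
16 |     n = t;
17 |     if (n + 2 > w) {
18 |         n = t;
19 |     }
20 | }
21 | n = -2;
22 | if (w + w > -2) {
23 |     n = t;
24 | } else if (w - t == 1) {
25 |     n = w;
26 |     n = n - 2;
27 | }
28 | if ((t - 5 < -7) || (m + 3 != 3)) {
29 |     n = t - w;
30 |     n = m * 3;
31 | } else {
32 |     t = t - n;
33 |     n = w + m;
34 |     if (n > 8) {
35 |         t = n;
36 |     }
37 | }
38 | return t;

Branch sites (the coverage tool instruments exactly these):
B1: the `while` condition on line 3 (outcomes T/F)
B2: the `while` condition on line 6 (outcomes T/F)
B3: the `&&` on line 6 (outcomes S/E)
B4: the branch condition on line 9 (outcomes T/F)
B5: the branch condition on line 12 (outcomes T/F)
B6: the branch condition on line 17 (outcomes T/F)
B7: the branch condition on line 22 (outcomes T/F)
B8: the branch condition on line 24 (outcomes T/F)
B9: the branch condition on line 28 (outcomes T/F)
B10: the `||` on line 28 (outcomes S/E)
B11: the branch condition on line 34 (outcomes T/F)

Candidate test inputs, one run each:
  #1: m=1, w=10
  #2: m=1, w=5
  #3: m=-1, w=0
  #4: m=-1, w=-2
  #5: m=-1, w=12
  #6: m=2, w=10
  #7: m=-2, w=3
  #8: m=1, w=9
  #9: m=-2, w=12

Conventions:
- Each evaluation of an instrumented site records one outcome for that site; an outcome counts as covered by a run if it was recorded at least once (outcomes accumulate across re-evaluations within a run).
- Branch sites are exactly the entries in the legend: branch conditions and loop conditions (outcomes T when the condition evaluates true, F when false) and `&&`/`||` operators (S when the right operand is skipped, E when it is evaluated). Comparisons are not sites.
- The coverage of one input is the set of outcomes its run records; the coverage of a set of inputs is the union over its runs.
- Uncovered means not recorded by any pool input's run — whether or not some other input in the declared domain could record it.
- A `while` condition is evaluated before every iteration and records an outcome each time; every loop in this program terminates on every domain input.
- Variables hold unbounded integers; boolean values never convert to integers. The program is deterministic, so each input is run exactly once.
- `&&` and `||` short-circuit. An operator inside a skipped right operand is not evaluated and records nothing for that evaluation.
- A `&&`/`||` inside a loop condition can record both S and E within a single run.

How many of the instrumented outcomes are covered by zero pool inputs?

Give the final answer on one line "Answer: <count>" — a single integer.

input #1, m=1, w=10: events B1->T, B1->T, B1->T, B1->T, B1->T, B1->F, B3->E, B2->T, B3->E, B2->T, B3->S, B2->F, B4->F, B6->T, ...; outcomes B1=T, B1=F, B2=T, B2=F, B3=S, B3=E, B4=F, B6=T, B7=T, B9=T, B10=E
input #2, m=1, w=5: events B1->T, B1->T, B1->T, B1->T, B1->T, B1->F, B3->E, B2->T, B3->E, B2->T, B3->S, B2->F, B4->T, B5->T, ...; outcomes B1=T, B1=F, B2=T, B2=F, B3=S, B3=E, B4=T, B5=T, B7=T, B9=T, B10=E
input #3, m=-1, w=0: events B1->T, B1->T, B1->T, B1->T, B1->T, B1->T, B1->T, B1->T, B1->T, B1->F, B3->E, B2->T, B3->E, B2->T, ...; outcomes B1=T, B1=F, B2=T, B2=F, B3=S, B3=E, B4=T, B5=T, B7=T, B9=T, B10=E
input #4, m=-1, w=-2: events B1->T, B1->T, B1->T, B1->T, B1->T, B1->T, B1->T, B1->T, B1->T, B1->F, B3->E, B2->F, B4->T, B5->F, ...; outcomes B1=T, B1=F, B2=F, B3=E, B4=T, B5=F, B7=F, B8=F, B9=T, B10=E
input #5, m=-1, w=12: events B1->T, B1->T, B1->T, B1->T, B1->T, B1->T, B1->T, B1->T, B1->T, B1->F, B3->E, B2->T, B3->E, B2->T, ...; outcomes B1=T, B1=F, B2=T, B2=F, B3=S, B3=E, B4=F, B6=T, B7=T, B9=T, B10=E
input #6, m=2, w=10: events B1->T, B1->T, B1->T, B1->F, B3->E, B2->T, B3->E, B2->T, B3->S, B2->F, B4->F, B6->T, B7->T, B10->E, ...; outcomes B1=T, B1=F, B2=T, B2=F, B3=S, B3=E, B4=F, B6=T, B7=T, B9=T, B10=E
input #7, m=-2, w=3: events B1->T, B1->T, B1->T, B1->T, B1->T, B1->T, B1->T, B1->T, B1->T, B1->T, B1->T, B1->F, B3->E, B2->T, ...; outcomes B1=T, B1=F, B2=T, B2=F, B3=S, B3=E, B4=T, B5=T, B7=T, B9=T, B10=E
input #8, m=1, w=9: events B1->T, B1->T, B1->T, B1->T, B1->T, B1->F, B3->E, B2->T, B3->E, B2->T, B3->S, B2->F, B4->F, B6->T, ...; outcomes B1=T, B1=F, B2=T, B2=F, B3=S, B3=E, B4=F, B6=T, B7=T, B9=T, B10=E
input #9, m=-2, w=12: events B1->T, B1->T, B1->T, B1->T, B1->T, B1->T, B1->T, B1->T, B1->T, B1->T, B1->T, B1->F, B3->E, B2->T, ...; outcomes B1=T, B1=F, B2=T, B2=F, B3=S, B3=E, B4=F, B6=F, B7=T, B9=T, B10=E
union over the pool: B1=T, B1=F, B2=T, B2=F, B3=S, B3=E, B4=T, B4=F, B5=T, B5=F, B6=T, B6=F, B7=T, B7=F, B8=F, B9=T, B10=E
uncovered (5 of 22): B8=T, B9=F, B10=S, B11=T, B11=F

Answer: 5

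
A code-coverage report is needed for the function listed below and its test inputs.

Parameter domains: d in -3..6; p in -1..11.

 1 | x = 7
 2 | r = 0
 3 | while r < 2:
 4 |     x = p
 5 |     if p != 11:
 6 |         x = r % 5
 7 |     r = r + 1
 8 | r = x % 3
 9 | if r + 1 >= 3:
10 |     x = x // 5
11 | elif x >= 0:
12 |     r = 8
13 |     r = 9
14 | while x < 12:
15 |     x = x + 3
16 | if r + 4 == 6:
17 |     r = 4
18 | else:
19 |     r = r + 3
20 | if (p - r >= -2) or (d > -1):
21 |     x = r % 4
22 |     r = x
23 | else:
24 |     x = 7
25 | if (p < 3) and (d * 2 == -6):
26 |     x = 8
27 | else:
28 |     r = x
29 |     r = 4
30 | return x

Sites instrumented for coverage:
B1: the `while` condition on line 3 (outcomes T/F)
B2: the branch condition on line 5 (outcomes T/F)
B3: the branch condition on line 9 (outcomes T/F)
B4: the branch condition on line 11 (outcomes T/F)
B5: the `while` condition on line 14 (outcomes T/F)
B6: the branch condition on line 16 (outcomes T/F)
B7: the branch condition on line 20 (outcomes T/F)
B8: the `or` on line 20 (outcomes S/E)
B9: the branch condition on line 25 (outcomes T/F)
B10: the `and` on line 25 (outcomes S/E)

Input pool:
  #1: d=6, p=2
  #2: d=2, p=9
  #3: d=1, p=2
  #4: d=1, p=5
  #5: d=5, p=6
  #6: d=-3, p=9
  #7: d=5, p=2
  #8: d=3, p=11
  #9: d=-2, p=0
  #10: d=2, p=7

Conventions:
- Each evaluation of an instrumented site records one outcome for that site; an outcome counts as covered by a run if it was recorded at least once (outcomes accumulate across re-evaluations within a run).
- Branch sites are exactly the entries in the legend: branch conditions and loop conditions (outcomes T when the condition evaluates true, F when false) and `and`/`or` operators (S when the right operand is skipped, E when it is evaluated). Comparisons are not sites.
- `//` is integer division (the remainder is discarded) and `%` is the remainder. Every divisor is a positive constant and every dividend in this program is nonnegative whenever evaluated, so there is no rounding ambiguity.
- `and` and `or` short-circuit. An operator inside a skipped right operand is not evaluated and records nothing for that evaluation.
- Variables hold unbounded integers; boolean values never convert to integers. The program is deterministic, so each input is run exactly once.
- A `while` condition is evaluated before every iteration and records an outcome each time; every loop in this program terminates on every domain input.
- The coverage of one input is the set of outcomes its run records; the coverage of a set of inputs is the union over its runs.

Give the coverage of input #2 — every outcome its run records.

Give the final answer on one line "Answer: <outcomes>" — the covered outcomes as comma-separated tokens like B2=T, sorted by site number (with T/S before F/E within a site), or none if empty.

Simulating input #2 (d=2, p=9) step by step:
  B1->T, B2->T, B1->T, B2->T, B1->F, B3->F, B4->T, B5->T, B5->T, B5->T
  B5->T, B5->F, B6->F, B8->E, B7->T, B10->S, B9->F
collecting distinct outcomes: B1=T, B1=F, B2=T, B3=F, B4=T, B5=T, B5=F, B6=F, B7=T, B8=E, B9=F, B10=S

Answer: B1=T, B1=F, B2=T, B3=F, B4=T, B5=T, B5=F, B6=F, B7=T, B8=E, B9=F, B10=S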